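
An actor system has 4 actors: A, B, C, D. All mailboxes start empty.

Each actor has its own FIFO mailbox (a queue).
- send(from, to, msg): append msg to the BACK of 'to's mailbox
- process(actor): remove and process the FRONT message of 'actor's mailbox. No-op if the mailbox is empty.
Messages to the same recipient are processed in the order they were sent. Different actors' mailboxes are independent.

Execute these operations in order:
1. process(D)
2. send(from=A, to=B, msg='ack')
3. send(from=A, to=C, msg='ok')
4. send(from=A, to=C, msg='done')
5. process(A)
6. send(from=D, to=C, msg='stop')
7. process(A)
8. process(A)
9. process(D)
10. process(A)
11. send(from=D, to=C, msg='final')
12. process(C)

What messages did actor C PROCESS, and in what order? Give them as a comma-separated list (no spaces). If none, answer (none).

After 1 (process(D)): A:[] B:[] C:[] D:[]
After 2 (send(from=A, to=B, msg='ack')): A:[] B:[ack] C:[] D:[]
After 3 (send(from=A, to=C, msg='ok')): A:[] B:[ack] C:[ok] D:[]
After 4 (send(from=A, to=C, msg='done')): A:[] B:[ack] C:[ok,done] D:[]
After 5 (process(A)): A:[] B:[ack] C:[ok,done] D:[]
After 6 (send(from=D, to=C, msg='stop')): A:[] B:[ack] C:[ok,done,stop] D:[]
After 7 (process(A)): A:[] B:[ack] C:[ok,done,stop] D:[]
After 8 (process(A)): A:[] B:[ack] C:[ok,done,stop] D:[]
After 9 (process(D)): A:[] B:[ack] C:[ok,done,stop] D:[]
After 10 (process(A)): A:[] B:[ack] C:[ok,done,stop] D:[]
After 11 (send(from=D, to=C, msg='final')): A:[] B:[ack] C:[ok,done,stop,final] D:[]
After 12 (process(C)): A:[] B:[ack] C:[done,stop,final] D:[]

Answer: ok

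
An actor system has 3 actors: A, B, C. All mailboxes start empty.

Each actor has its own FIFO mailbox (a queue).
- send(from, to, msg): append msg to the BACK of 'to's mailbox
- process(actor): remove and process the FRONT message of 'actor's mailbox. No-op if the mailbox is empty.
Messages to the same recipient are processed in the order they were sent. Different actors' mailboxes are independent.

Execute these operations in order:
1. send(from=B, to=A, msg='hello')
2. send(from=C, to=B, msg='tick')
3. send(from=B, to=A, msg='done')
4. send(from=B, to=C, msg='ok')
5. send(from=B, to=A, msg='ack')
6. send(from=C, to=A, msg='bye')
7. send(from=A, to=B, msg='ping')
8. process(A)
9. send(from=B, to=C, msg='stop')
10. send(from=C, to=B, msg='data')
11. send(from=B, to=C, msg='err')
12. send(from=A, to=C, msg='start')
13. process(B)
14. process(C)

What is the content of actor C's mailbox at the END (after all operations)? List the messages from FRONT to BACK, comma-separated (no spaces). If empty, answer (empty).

Answer: stop,err,start

Derivation:
After 1 (send(from=B, to=A, msg='hello')): A:[hello] B:[] C:[]
After 2 (send(from=C, to=B, msg='tick')): A:[hello] B:[tick] C:[]
After 3 (send(from=B, to=A, msg='done')): A:[hello,done] B:[tick] C:[]
After 4 (send(from=B, to=C, msg='ok')): A:[hello,done] B:[tick] C:[ok]
After 5 (send(from=B, to=A, msg='ack')): A:[hello,done,ack] B:[tick] C:[ok]
After 6 (send(from=C, to=A, msg='bye')): A:[hello,done,ack,bye] B:[tick] C:[ok]
After 7 (send(from=A, to=B, msg='ping')): A:[hello,done,ack,bye] B:[tick,ping] C:[ok]
After 8 (process(A)): A:[done,ack,bye] B:[tick,ping] C:[ok]
After 9 (send(from=B, to=C, msg='stop')): A:[done,ack,bye] B:[tick,ping] C:[ok,stop]
After 10 (send(from=C, to=B, msg='data')): A:[done,ack,bye] B:[tick,ping,data] C:[ok,stop]
After 11 (send(from=B, to=C, msg='err')): A:[done,ack,bye] B:[tick,ping,data] C:[ok,stop,err]
After 12 (send(from=A, to=C, msg='start')): A:[done,ack,bye] B:[tick,ping,data] C:[ok,stop,err,start]
After 13 (process(B)): A:[done,ack,bye] B:[ping,data] C:[ok,stop,err,start]
After 14 (process(C)): A:[done,ack,bye] B:[ping,data] C:[stop,err,start]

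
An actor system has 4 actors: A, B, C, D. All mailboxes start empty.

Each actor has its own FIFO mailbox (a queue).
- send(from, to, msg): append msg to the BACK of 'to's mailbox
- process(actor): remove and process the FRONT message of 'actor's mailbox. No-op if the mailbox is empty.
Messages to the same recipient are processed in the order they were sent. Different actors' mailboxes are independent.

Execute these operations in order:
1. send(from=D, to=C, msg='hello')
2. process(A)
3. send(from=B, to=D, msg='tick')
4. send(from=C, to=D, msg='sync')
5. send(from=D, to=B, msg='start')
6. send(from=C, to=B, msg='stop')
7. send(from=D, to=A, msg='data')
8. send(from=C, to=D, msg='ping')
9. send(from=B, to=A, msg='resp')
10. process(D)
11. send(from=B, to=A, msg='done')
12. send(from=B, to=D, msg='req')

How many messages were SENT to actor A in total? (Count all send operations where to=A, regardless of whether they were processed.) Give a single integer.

After 1 (send(from=D, to=C, msg='hello')): A:[] B:[] C:[hello] D:[]
After 2 (process(A)): A:[] B:[] C:[hello] D:[]
After 3 (send(from=B, to=D, msg='tick')): A:[] B:[] C:[hello] D:[tick]
After 4 (send(from=C, to=D, msg='sync')): A:[] B:[] C:[hello] D:[tick,sync]
After 5 (send(from=D, to=B, msg='start')): A:[] B:[start] C:[hello] D:[tick,sync]
After 6 (send(from=C, to=B, msg='stop')): A:[] B:[start,stop] C:[hello] D:[tick,sync]
After 7 (send(from=D, to=A, msg='data')): A:[data] B:[start,stop] C:[hello] D:[tick,sync]
After 8 (send(from=C, to=D, msg='ping')): A:[data] B:[start,stop] C:[hello] D:[tick,sync,ping]
After 9 (send(from=B, to=A, msg='resp')): A:[data,resp] B:[start,stop] C:[hello] D:[tick,sync,ping]
After 10 (process(D)): A:[data,resp] B:[start,stop] C:[hello] D:[sync,ping]
After 11 (send(from=B, to=A, msg='done')): A:[data,resp,done] B:[start,stop] C:[hello] D:[sync,ping]
After 12 (send(from=B, to=D, msg='req')): A:[data,resp,done] B:[start,stop] C:[hello] D:[sync,ping,req]

Answer: 3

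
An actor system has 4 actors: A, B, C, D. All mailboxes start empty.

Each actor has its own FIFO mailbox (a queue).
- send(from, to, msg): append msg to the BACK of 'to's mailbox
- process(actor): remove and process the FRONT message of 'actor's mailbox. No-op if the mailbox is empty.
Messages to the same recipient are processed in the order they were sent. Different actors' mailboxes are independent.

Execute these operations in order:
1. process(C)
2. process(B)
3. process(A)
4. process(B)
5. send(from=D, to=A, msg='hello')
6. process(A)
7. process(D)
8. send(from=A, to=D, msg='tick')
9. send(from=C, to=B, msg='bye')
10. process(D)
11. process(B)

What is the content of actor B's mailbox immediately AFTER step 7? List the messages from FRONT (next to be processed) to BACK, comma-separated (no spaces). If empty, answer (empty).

After 1 (process(C)): A:[] B:[] C:[] D:[]
After 2 (process(B)): A:[] B:[] C:[] D:[]
After 3 (process(A)): A:[] B:[] C:[] D:[]
After 4 (process(B)): A:[] B:[] C:[] D:[]
After 5 (send(from=D, to=A, msg='hello')): A:[hello] B:[] C:[] D:[]
After 6 (process(A)): A:[] B:[] C:[] D:[]
After 7 (process(D)): A:[] B:[] C:[] D:[]

(empty)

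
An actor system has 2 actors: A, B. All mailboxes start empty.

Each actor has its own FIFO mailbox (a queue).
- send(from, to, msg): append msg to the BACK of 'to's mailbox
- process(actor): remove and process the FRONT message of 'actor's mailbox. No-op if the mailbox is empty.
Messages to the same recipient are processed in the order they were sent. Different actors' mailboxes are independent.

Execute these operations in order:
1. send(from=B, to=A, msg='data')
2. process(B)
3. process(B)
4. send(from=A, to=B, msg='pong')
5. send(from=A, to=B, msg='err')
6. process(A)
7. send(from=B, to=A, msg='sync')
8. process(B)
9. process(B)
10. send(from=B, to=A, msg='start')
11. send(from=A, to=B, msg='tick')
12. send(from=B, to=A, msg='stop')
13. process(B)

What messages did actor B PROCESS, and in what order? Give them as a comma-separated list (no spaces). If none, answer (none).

After 1 (send(from=B, to=A, msg='data')): A:[data] B:[]
After 2 (process(B)): A:[data] B:[]
After 3 (process(B)): A:[data] B:[]
After 4 (send(from=A, to=B, msg='pong')): A:[data] B:[pong]
After 5 (send(from=A, to=B, msg='err')): A:[data] B:[pong,err]
After 6 (process(A)): A:[] B:[pong,err]
After 7 (send(from=B, to=A, msg='sync')): A:[sync] B:[pong,err]
After 8 (process(B)): A:[sync] B:[err]
After 9 (process(B)): A:[sync] B:[]
After 10 (send(from=B, to=A, msg='start')): A:[sync,start] B:[]
After 11 (send(from=A, to=B, msg='tick')): A:[sync,start] B:[tick]
After 12 (send(from=B, to=A, msg='stop')): A:[sync,start,stop] B:[tick]
After 13 (process(B)): A:[sync,start,stop] B:[]

Answer: pong,err,tick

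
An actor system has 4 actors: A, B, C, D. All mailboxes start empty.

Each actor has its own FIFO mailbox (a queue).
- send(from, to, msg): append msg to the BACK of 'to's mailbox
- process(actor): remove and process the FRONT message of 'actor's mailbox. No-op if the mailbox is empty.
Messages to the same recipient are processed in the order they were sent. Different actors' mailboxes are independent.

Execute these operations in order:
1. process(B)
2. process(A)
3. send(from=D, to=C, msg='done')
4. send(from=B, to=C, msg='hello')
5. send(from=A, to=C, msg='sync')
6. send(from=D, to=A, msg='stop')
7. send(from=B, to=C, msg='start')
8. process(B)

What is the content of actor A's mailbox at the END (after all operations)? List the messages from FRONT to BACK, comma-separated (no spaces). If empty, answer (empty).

After 1 (process(B)): A:[] B:[] C:[] D:[]
After 2 (process(A)): A:[] B:[] C:[] D:[]
After 3 (send(from=D, to=C, msg='done')): A:[] B:[] C:[done] D:[]
After 4 (send(from=B, to=C, msg='hello')): A:[] B:[] C:[done,hello] D:[]
After 5 (send(from=A, to=C, msg='sync')): A:[] B:[] C:[done,hello,sync] D:[]
After 6 (send(from=D, to=A, msg='stop')): A:[stop] B:[] C:[done,hello,sync] D:[]
After 7 (send(from=B, to=C, msg='start')): A:[stop] B:[] C:[done,hello,sync,start] D:[]
After 8 (process(B)): A:[stop] B:[] C:[done,hello,sync,start] D:[]

Answer: stop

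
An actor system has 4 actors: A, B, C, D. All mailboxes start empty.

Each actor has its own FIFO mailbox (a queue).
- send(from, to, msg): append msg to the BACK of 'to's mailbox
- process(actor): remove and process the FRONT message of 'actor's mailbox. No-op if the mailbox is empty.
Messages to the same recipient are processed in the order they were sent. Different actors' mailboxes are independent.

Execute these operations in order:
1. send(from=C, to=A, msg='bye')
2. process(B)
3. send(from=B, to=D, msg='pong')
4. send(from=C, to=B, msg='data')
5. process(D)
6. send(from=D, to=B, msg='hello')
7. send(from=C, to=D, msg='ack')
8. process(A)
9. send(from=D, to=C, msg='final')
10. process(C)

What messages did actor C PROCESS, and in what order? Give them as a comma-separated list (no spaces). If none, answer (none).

Answer: final

Derivation:
After 1 (send(from=C, to=A, msg='bye')): A:[bye] B:[] C:[] D:[]
After 2 (process(B)): A:[bye] B:[] C:[] D:[]
After 3 (send(from=B, to=D, msg='pong')): A:[bye] B:[] C:[] D:[pong]
After 4 (send(from=C, to=B, msg='data')): A:[bye] B:[data] C:[] D:[pong]
After 5 (process(D)): A:[bye] B:[data] C:[] D:[]
After 6 (send(from=D, to=B, msg='hello')): A:[bye] B:[data,hello] C:[] D:[]
After 7 (send(from=C, to=D, msg='ack')): A:[bye] B:[data,hello] C:[] D:[ack]
After 8 (process(A)): A:[] B:[data,hello] C:[] D:[ack]
After 9 (send(from=D, to=C, msg='final')): A:[] B:[data,hello] C:[final] D:[ack]
After 10 (process(C)): A:[] B:[data,hello] C:[] D:[ack]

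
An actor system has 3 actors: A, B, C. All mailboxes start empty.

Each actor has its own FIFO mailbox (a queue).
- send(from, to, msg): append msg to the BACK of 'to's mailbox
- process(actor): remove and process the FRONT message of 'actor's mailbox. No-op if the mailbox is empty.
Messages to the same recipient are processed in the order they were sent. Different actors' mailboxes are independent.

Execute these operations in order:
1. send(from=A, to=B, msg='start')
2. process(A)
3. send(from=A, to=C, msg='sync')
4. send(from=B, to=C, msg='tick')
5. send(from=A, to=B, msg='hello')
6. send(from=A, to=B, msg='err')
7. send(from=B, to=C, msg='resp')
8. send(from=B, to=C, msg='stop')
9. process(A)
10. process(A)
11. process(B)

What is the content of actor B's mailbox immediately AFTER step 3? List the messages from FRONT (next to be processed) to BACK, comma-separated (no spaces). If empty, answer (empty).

After 1 (send(from=A, to=B, msg='start')): A:[] B:[start] C:[]
After 2 (process(A)): A:[] B:[start] C:[]
After 3 (send(from=A, to=C, msg='sync')): A:[] B:[start] C:[sync]

start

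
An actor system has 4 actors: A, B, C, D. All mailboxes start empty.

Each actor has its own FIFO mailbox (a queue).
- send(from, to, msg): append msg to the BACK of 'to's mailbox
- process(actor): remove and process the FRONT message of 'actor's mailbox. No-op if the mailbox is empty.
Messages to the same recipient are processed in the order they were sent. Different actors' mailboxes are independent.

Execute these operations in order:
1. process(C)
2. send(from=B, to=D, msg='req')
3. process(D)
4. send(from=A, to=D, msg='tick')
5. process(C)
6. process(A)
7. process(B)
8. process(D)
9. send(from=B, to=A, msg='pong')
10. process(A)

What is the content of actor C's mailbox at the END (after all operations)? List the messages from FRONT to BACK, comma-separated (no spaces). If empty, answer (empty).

After 1 (process(C)): A:[] B:[] C:[] D:[]
After 2 (send(from=B, to=D, msg='req')): A:[] B:[] C:[] D:[req]
After 3 (process(D)): A:[] B:[] C:[] D:[]
After 4 (send(from=A, to=D, msg='tick')): A:[] B:[] C:[] D:[tick]
After 5 (process(C)): A:[] B:[] C:[] D:[tick]
After 6 (process(A)): A:[] B:[] C:[] D:[tick]
After 7 (process(B)): A:[] B:[] C:[] D:[tick]
After 8 (process(D)): A:[] B:[] C:[] D:[]
After 9 (send(from=B, to=A, msg='pong')): A:[pong] B:[] C:[] D:[]
After 10 (process(A)): A:[] B:[] C:[] D:[]

Answer: (empty)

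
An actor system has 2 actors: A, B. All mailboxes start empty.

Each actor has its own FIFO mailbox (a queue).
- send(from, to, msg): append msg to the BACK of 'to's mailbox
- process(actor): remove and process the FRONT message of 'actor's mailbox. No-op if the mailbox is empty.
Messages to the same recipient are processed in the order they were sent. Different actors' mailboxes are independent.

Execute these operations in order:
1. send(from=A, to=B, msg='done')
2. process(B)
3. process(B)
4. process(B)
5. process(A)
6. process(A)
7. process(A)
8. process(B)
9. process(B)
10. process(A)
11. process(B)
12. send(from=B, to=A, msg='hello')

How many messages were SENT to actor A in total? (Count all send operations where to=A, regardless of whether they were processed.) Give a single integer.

Answer: 1

Derivation:
After 1 (send(from=A, to=B, msg='done')): A:[] B:[done]
After 2 (process(B)): A:[] B:[]
After 3 (process(B)): A:[] B:[]
After 4 (process(B)): A:[] B:[]
After 5 (process(A)): A:[] B:[]
After 6 (process(A)): A:[] B:[]
After 7 (process(A)): A:[] B:[]
After 8 (process(B)): A:[] B:[]
After 9 (process(B)): A:[] B:[]
After 10 (process(A)): A:[] B:[]
After 11 (process(B)): A:[] B:[]
After 12 (send(from=B, to=A, msg='hello')): A:[hello] B:[]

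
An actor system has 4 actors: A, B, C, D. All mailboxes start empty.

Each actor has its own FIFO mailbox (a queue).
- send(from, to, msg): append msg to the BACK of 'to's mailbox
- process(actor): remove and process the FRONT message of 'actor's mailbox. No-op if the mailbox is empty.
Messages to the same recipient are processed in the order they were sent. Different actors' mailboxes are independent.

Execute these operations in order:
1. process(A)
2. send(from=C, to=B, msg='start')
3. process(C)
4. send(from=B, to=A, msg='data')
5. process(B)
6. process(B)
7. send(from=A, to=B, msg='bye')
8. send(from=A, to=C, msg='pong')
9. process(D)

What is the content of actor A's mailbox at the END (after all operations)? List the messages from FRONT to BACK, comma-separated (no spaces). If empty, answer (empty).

Answer: data

Derivation:
After 1 (process(A)): A:[] B:[] C:[] D:[]
After 2 (send(from=C, to=B, msg='start')): A:[] B:[start] C:[] D:[]
After 3 (process(C)): A:[] B:[start] C:[] D:[]
After 4 (send(from=B, to=A, msg='data')): A:[data] B:[start] C:[] D:[]
After 5 (process(B)): A:[data] B:[] C:[] D:[]
After 6 (process(B)): A:[data] B:[] C:[] D:[]
After 7 (send(from=A, to=B, msg='bye')): A:[data] B:[bye] C:[] D:[]
After 8 (send(from=A, to=C, msg='pong')): A:[data] B:[bye] C:[pong] D:[]
After 9 (process(D)): A:[data] B:[bye] C:[pong] D:[]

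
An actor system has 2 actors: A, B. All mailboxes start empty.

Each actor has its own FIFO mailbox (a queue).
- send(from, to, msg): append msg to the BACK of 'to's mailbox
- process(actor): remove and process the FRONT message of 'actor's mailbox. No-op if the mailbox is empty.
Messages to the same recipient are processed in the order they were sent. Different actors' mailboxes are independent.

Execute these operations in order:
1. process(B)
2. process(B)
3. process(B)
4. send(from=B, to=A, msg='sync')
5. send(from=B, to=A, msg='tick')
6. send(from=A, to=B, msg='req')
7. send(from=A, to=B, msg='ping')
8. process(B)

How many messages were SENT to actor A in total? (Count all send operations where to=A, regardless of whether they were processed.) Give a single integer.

After 1 (process(B)): A:[] B:[]
After 2 (process(B)): A:[] B:[]
After 3 (process(B)): A:[] B:[]
After 4 (send(from=B, to=A, msg='sync')): A:[sync] B:[]
After 5 (send(from=B, to=A, msg='tick')): A:[sync,tick] B:[]
After 6 (send(from=A, to=B, msg='req')): A:[sync,tick] B:[req]
After 7 (send(from=A, to=B, msg='ping')): A:[sync,tick] B:[req,ping]
After 8 (process(B)): A:[sync,tick] B:[ping]

Answer: 2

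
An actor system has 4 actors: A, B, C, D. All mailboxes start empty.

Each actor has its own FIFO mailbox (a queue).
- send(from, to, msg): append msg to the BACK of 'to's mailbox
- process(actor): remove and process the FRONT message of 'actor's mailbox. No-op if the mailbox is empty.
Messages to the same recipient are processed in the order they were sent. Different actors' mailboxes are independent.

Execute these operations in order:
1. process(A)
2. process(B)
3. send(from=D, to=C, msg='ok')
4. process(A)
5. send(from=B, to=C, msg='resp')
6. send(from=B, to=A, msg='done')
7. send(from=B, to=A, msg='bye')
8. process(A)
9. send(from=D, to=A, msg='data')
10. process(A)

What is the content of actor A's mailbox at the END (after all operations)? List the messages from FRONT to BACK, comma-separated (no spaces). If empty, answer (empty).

Answer: data

Derivation:
After 1 (process(A)): A:[] B:[] C:[] D:[]
After 2 (process(B)): A:[] B:[] C:[] D:[]
After 3 (send(from=D, to=C, msg='ok')): A:[] B:[] C:[ok] D:[]
After 4 (process(A)): A:[] B:[] C:[ok] D:[]
After 5 (send(from=B, to=C, msg='resp')): A:[] B:[] C:[ok,resp] D:[]
After 6 (send(from=B, to=A, msg='done')): A:[done] B:[] C:[ok,resp] D:[]
After 7 (send(from=B, to=A, msg='bye')): A:[done,bye] B:[] C:[ok,resp] D:[]
After 8 (process(A)): A:[bye] B:[] C:[ok,resp] D:[]
After 9 (send(from=D, to=A, msg='data')): A:[bye,data] B:[] C:[ok,resp] D:[]
After 10 (process(A)): A:[data] B:[] C:[ok,resp] D:[]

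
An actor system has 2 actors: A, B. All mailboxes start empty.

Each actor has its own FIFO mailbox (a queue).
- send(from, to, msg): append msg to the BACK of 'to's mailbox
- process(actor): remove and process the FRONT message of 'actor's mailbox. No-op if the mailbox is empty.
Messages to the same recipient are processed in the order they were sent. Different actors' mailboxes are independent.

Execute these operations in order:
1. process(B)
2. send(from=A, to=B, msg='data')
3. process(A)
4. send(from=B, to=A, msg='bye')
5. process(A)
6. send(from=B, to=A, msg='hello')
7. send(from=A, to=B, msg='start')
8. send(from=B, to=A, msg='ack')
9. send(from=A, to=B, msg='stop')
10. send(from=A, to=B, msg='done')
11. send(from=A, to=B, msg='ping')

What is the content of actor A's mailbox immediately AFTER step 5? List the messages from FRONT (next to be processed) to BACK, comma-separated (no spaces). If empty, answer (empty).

After 1 (process(B)): A:[] B:[]
After 2 (send(from=A, to=B, msg='data')): A:[] B:[data]
After 3 (process(A)): A:[] B:[data]
After 4 (send(from=B, to=A, msg='bye')): A:[bye] B:[data]
After 5 (process(A)): A:[] B:[data]

(empty)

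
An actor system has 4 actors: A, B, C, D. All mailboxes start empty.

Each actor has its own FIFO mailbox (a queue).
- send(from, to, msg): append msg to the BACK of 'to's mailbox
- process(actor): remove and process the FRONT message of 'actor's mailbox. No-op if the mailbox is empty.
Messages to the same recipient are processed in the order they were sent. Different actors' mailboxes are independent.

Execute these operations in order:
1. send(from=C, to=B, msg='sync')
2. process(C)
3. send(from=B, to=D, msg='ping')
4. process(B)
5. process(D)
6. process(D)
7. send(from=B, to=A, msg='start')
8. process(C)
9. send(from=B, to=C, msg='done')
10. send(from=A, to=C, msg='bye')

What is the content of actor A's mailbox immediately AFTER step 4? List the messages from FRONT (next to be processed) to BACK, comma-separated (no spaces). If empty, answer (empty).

After 1 (send(from=C, to=B, msg='sync')): A:[] B:[sync] C:[] D:[]
After 2 (process(C)): A:[] B:[sync] C:[] D:[]
After 3 (send(from=B, to=D, msg='ping')): A:[] B:[sync] C:[] D:[ping]
After 4 (process(B)): A:[] B:[] C:[] D:[ping]

(empty)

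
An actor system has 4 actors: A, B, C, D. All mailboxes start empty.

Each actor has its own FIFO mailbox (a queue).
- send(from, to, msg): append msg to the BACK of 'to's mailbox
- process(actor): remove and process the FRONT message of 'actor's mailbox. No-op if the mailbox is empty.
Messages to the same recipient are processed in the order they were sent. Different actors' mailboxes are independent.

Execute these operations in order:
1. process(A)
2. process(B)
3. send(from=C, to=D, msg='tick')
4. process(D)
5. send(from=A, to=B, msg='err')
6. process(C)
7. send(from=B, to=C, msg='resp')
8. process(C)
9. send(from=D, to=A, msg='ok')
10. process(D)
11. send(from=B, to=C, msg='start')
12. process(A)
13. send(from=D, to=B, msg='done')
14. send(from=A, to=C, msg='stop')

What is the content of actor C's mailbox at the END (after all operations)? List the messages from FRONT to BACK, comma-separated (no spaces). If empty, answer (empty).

After 1 (process(A)): A:[] B:[] C:[] D:[]
After 2 (process(B)): A:[] B:[] C:[] D:[]
After 3 (send(from=C, to=D, msg='tick')): A:[] B:[] C:[] D:[tick]
After 4 (process(D)): A:[] B:[] C:[] D:[]
After 5 (send(from=A, to=B, msg='err')): A:[] B:[err] C:[] D:[]
After 6 (process(C)): A:[] B:[err] C:[] D:[]
After 7 (send(from=B, to=C, msg='resp')): A:[] B:[err] C:[resp] D:[]
After 8 (process(C)): A:[] B:[err] C:[] D:[]
After 9 (send(from=D, to=A, msg='ok')): A:[ok] B:[err] C:[] D:[]
After 10 (process(D)): A:[ok] B:[err] C:[] D:[]
After 11 (send(from=B, to=C, msg='start')): A:[ok] B:[err] C:[start] D:[]
After 12 (process(A)): A:[] B:[err] C:[start] D:[]
After 13 (send(from=D, to=B, msg='done')): A:[] B:[err,done] C:[start] D:[]
After 14 (send(from=A, to=C, msg='stop')): A:[] B:[err,done] C:[start,stop] D:[]

Answer: start,stop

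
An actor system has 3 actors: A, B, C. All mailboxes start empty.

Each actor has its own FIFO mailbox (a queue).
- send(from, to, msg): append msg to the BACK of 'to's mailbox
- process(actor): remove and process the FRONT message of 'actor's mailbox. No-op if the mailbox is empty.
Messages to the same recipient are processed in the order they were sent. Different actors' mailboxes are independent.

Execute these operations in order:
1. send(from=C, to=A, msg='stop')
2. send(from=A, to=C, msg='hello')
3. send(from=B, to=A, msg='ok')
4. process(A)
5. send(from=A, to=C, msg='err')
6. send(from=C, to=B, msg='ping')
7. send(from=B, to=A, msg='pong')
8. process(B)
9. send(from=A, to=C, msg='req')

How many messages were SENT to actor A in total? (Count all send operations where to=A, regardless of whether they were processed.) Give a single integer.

Answer: 3

Derivation:
After 1 (send(from=C, to=A, msg='stop')): A:[stop] B:[] C:[]
After 2 (send(from=A, to=C, msg='hello')): A:[stop] B:[] C:[hello]
After 3 (send(from=B, to=A, msg='ok')): A:[stop,ok] B:[] C:[hello]
After 4 (process(A)): A:[ok] B:[] C:[hello]
After 5 (send(from=A, to=C, msg='err')): A:[ok] B:[] C:[hello,err]
After 6 (send(from=C, to=B, msg='ping')): A:[ok] B:[ping] C:[hello,err]
After 7 (send(from=B, to=A, msg='pong')): A:[ok,pong] B:[ping] C:[hello,err]
After 8 (process(B)): A:[ok,pong] B:[] C:[hello,err]
After 9 (send(from=A, to=C, msg='req')): A:[ok,pong] B:[] C:[hello,err,req]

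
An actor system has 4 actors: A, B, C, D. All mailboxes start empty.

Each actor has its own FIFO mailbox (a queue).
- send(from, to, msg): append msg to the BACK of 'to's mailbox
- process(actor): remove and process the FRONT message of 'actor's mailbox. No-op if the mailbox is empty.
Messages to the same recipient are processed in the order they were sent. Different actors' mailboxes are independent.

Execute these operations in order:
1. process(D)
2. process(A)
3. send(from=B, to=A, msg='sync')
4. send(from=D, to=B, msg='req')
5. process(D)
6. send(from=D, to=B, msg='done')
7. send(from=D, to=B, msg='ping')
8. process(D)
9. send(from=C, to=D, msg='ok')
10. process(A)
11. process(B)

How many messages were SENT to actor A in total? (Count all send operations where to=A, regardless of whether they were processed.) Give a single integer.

Answer: 1

Derivation:
After 1 (process(D)): A:[] B:[] C:[] D:[]
After 2 (process(A)): A:[] B:[] C:[] D:[]
After 3 (send(from=B, to=A, msg='sync')): A:[sync] B:[] C:[] D:[]
After 4 (send(from=D, to=B, msg='req')): A:[sync] B:[req] C:[] D:[]
After 5 (process(D)): A:[sync] B:[req] C:[] D:[]
After 6 (send(from=D, to=B, msg='done')): A:[sync] B:[req,done] C:[] D:[]
After 7 (send(from=D, to=B, msg='ping')): A:[sync] B:[req,done,ping] C:[] D:[]
After 8 (process(D)): A:[sync] B:[req,done,ping] C:[] D:[]
After 9 (send(from=C, to=D, msg='ok')): A:[sync] B:[req,done,ping] C:[] D:[ok]
After 10 (process(A)): A:[] B:[req,done,ping] C:[] D:[ok]
After 11 (process(B)): A:[] B:[done,ping] C:[] D:[ok]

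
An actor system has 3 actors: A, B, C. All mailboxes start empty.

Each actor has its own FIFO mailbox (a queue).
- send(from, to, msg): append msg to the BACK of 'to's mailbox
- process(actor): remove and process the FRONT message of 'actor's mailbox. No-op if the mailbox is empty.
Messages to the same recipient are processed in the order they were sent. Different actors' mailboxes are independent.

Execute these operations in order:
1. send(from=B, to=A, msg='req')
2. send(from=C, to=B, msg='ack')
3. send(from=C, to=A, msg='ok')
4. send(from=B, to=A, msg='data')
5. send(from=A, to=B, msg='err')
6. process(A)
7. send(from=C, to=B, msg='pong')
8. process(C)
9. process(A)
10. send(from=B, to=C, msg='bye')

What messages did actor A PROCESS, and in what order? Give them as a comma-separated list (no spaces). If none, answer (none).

After 1 (send(from=B, to=A, msg='req')): A:[req] B:[] C:[]
After 2 (send(from=C, to=B, msg='ack')): A:[req] B:[ack] C:[]
After 3 (send(from=C, to=A, msg='ok')): A:[req,ok] B:[ack] C:[]
After 4 (send(from=B, to=A, msg='data')): A:[req,ok,data] B:[ack] C:[]
After 5 (send(from=A, to=B, msg='err')): A:[req,ok,data] B:[ack,err] C:[]
After 6 (process(A)): A:[ok,data] B:[ack,err] C:[]
After 7 (send(from=C, to=B, msg='pong')): A:[ok,data] B:[ack,err,pong] C:[]
After 8 (process(C)): A:[ok,data] B:[ack,err,pong] C:[]
After 9 (process(A)): A:[data] B:[ack,err,pong] C:[]
After 10 (send(from=B, to=C, msg='bye')): A:[data] B:[ack,err,pong] C:[bye]

Answer: req,ok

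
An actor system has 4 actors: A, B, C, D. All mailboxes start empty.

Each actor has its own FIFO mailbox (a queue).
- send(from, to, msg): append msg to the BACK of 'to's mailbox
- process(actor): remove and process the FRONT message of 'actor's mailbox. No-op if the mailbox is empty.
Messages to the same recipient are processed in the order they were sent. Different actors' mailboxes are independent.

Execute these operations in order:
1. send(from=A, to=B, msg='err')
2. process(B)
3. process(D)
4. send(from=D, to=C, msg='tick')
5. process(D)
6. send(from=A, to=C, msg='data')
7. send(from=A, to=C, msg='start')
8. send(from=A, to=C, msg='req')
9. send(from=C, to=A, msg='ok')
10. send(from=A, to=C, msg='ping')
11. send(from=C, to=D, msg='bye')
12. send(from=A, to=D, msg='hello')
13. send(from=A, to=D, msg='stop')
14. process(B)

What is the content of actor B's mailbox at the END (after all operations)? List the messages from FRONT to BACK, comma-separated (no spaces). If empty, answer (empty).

Answer: (empty)

Derivation:
After 1 (send(from=A, to=B, msg='err')): A:[] B:[err] C:[] D:[]
After 2 (process(B)): A:[] B:[] C:[] D:[]
After 3 (process(D)): A:[] B:[] C:[] D:[]
After 4 (send(from=D, to=C, msg='tick')): A:[] B:[] C:[tick] D:[]
After 5 (process(D)): A:[] B:[] C:[tick] D:[]
After 6 (send(from=A, to=C, msg='data')): A:[] B:[] C:[tick,data] D:[]
After 7 (send(from=A, to=C, msg='start')): A:[] B:[] C:[tick,data,start] D:[]
After 8 (send(from=A, to=C, msg='req')): A:[] B:[] C:[tick,data,start,req] D:[]
After 9 (send(from=C, to=A, msg='ok')): A:[ok] B:[] C:[tick,data,start,req] D:[]
After 10 (send(from=A, to=C, msg='ping')): A:[ok] B:[] C:[tick,data,start,req,ping] D:[]
After 11 (send(from=C, to=D, msg='bye')): A:[ok] B:[] C:[tick,data,start,req,ping] D:[bye]
After 12 (send(from=A, to=D, msg='hello')): A:[ok] B:[] C:[tick,data,start,req,ping] D:[bye,hello]
After 13 (send(from=A, to=D, msg='stop')): A:[ok] B:[] C:[tick,data,start,req,ping] D:[bye,hello,stop]
After 14 (process(B)): A:[ok] B:[] C:[tick,data,start,req,ping] D:[bye,hello,stop]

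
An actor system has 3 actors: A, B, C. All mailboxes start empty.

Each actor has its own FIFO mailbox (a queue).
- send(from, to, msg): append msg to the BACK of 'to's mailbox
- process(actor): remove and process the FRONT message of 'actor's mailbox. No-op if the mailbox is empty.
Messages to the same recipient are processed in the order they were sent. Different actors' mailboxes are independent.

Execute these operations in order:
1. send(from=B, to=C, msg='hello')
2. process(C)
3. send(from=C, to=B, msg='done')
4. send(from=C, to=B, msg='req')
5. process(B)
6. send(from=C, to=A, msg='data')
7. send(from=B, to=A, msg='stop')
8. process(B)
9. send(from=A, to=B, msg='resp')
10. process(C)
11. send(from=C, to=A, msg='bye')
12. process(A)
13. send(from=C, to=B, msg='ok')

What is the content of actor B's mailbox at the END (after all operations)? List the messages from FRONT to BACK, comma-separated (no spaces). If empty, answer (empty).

Answer: resp,ok

Derivation:
After 1 (send(from=B, to=C, msg='hello')): A:[] B:[] C:[hello]
After 2 (process(C)): A:[] B:[] C:[]
After 3 (send(from=C, to=B, msg='done')): A:[] B:[done] C:[]
After 4 (send(from=C, to=B, msg='req')): A:[] B:[done,req] C:[]
After 5 (process(B)): A:[] B:[req] C:[]
After 6 (send(from=C, to=A, msg='data')): A:[data] B:[req] C:[]
After 7 (send(from=B, to=A, msg='stop')): A:[data,stop] B:[req] C:[]
After 8 (process(B)): A:[data,stop] B:[] C:[]
After 9 (send(from=A, to=B, msg='resp')): A:[data,stop] B:[resp] C:[]
After 10 (process(C)): A:[data,stop] B:[resp] C:[]
After 11 (send(from=C, to=A, msg='bye')): A:[data,stop,bye] B:[resp] C:[]
After 12 (process(A)): A:[stop,bye] B:[resp] C:[]
After 13 (send(from=C, to=B, msg='ok')): A:[stop,bye] B:[resp,ok] C:[]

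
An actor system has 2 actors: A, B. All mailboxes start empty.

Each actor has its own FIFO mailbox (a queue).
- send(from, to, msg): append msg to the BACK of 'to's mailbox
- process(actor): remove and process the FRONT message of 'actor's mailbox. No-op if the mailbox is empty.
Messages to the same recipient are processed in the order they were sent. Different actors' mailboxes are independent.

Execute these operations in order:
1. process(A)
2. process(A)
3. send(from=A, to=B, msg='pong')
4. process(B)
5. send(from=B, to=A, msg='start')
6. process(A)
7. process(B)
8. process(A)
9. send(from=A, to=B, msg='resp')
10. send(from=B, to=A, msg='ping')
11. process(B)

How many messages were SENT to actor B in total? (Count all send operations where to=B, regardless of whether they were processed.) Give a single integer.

Answer: 2

Derivation:
After 1 (process(A)): A:[] B:[]
After 2 (process(A)): A:[] B:[]
After 3 (send(from=A, to=B, msg='pong')): A:[] B:[pong]
After 4 (process(B)): A:[] B:[]
After 5 (send(from=B, to=A, msg='start')): A:[start] B:[]
After 6 (process(A)): A:[] B:[]
After 7 (process(B)): A:[] B:[]
After 8 (process(A)): A:[] B:[]
After 9 (send(from=A, to=B, msg='resp')): A:[] B:[resp]
After 10 (send(from=B, to=A, msg='ping')): A:[ping] B:[resp]
After 11 (process(B)): A:[ping] B:[]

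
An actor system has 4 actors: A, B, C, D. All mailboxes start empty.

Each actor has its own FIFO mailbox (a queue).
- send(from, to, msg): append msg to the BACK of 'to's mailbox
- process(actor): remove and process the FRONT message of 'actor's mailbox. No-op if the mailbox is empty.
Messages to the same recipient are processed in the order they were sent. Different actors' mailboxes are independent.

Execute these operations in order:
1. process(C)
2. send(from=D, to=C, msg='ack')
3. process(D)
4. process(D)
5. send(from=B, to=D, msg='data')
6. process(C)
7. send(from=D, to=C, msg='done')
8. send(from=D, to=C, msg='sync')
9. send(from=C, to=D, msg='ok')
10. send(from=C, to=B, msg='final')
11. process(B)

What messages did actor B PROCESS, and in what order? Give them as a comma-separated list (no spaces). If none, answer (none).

Answer: final

Derivation:
After 1 (process(C)): A:[] B:[] C:[] D:[]
After 2 (send(from=D, to=C, msg='ack')): A:[] B:[] C:[ack] D:[]
After 3 (process(D)): A:[] B:[] C:[ack] D:[]
After 4 (process(D)): A:[] B:[] C:[ack] D:[]
After 5 (send(from=B, to=D, msg='data')): A:[] B:[] C:[ack] D:[data]
After 6 (process(C)): A:[] B:[] C:[] D:[data]
After 7 (send(from=D, to=C, msg='done')): A:[] B:[] C:[done] D:[data]
After 8 (send(from=D, to=C, msg='sync')): A:[] B:[] C:[done,sync] D:[data]
After 9 (send(from=C, to=D, msg='ok')): A:[] B:[] C:[done,sync] D:[data,ok]
After 10 (send(from=C, to=B, msg='final')): A:[] B:[final] C:[done,sync] D:[data,ok]
After 11 (process(B)): A:[] B:[] C:[done,sync] D:[data,ok]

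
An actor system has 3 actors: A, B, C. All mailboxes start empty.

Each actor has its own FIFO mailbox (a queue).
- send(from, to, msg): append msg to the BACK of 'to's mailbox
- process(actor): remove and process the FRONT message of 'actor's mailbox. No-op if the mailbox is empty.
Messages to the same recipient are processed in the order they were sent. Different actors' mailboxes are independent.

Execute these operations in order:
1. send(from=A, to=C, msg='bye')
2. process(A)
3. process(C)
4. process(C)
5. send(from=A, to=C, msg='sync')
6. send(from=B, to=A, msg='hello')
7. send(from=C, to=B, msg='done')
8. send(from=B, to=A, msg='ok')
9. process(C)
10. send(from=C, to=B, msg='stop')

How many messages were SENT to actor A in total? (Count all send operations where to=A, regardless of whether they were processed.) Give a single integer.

Answer: 2

Derivation:
After 1 (send(from=A, to=C, msg='bye')): A:[] B:[] C:[bye]
After 2 (process(A)): A:[] B:[] C:[bye]
After 3 (process(C)): A:[] B:[] C:[]
After 4 (process(C)): A:[] B:[] C:[]
After 5 (send(from=A, to=C, msg='sync')): A:[] B:[] C:[sync]
After 6 (send(from=B, to=A, msg='hello')): A:[hello] B:[] C:[sync]
After 7 (send(from=C, to=B, msg='done')): A:[hello] B:[done] C:[sync]
After 8 (send(from=B, to=A, msg='ok')): A:[hello,ok] B:[done] C:[sync]
After 9 (process(C)): A:[hello,ok] B:[done] C:[]
After 10 (send(from=C, to=B, msg='stop')): A:[hello,ok] B:[done,stop] C:[]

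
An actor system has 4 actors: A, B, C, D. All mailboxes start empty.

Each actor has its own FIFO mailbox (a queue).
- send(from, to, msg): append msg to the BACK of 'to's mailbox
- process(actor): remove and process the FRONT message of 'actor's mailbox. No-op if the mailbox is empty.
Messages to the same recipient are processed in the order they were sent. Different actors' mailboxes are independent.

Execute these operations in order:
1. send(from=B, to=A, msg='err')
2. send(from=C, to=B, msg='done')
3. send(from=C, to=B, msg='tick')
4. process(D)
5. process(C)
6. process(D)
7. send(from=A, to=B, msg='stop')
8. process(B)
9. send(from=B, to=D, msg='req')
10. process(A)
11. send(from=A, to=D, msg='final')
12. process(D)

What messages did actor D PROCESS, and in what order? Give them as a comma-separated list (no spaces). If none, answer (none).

Answer: req

Derivation:
After 1 (send(from=B, to=A, msg='err')): A:[err] B:[] C:[] D:[]
After 2 (send(from=C, to=B, msg='done')): A:[err] B:[done] C:[] D:[]
After 3 (send(from=C, to=B, msg='tick')): A:[err] B:[done,tick] C:[] D:[]
After 4 (process(D)): A:[err] B:[done,tick] C:[] D:[]
After 5 (process(C)): A:[err] B:[done,tick] C:[] D:[]
After 6 (process(D)): A:[err] B:[done,tick] C:[] D:[]
After 7 (send(from=A, to=B, msg='stop')): A:[err] B:[done,tick,stop] C:[] D:[]
After 8 (process(B)): A:[err] B:[tick,stop] C:[] D:[]
After 9 (send(from=B, to=D, msg='req')): A:[err] B:[tick,stop] C:[] D:[req]
After 10 (process(A)): A:[] B:[tick,stop] C:[] D:[req]
After 11 (send(from=A, to=D, msg='final')): A:[] B:[tick,stop] C:[] D:[req,final]
After 12 (process(D)): A:[] B:[tick,stop] C:[] D:[final]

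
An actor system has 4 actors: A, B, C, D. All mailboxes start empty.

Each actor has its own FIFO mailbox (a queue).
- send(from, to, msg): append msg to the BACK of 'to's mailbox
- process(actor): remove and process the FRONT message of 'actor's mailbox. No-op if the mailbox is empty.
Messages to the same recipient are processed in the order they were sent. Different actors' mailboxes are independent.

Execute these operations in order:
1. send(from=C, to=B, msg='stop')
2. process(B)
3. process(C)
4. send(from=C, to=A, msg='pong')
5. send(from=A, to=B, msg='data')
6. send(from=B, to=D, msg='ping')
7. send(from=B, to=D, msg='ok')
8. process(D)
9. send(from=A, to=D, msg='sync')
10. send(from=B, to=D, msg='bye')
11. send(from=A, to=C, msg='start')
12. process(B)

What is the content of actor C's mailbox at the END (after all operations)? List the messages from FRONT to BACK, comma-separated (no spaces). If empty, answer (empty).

After 1 (send(from=C, to=B, msg='stop')): A:[] B:[stop] C:[] D:[]
After 2 (process(B)): A:[] B:[] C:[] D:[]
After 3 (process(C)): A:[] B:[] C:[] D:[]
After 4 (send(from=C, to=A, msg='pong')): A:[pong] B:[] C:[] D:[]
After 5 (send(from=A, to=B, msg='data')): A:[pong] B:[data] C:[] D:[]
After 6 (send(from=B, to=D, msg='ping')): A:[pong] B:[data] C:[] D:[ping]
After 7 (send(from=B, to=D, msg='ok')): A:[pong] B:[data] C:[] D:[ping,ok]
After 8 (process(D)): A:[pong] B:[data] C:[] D:[ok]
After 9 (send(from=A, to=D, msg='sync')): A:[pong] B:[data] C:[] D:[ok,sync]
After 10 (send(from=B, to=D, msg='bye')): A:[pong] B:[data] C:[] D:[ok,sync,bye]
After 11 (send(from=A, to=C, msg='start')): A:[pong] B:[data] C:[start] D:[ok,sync,bye]
After 12 (process(B)): A:[pong] B:[] C:[start] D:[ok,sync,bye]

Answer: start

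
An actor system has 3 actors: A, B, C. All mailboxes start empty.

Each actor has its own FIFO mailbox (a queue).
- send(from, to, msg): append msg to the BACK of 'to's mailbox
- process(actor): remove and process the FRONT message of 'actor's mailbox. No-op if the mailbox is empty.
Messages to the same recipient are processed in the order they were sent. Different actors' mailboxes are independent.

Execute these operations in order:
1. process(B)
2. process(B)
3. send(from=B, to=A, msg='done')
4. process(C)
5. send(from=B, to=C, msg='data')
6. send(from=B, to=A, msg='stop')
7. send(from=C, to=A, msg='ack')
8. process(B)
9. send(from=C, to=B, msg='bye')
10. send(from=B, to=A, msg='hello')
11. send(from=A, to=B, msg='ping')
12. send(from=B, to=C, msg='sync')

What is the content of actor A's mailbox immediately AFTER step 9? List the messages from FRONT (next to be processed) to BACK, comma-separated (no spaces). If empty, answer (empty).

After 1 (process(B)): A:[] B:[] C:[]
After 2 (process(B)): A:[] B:[] C:[]
After 3 (send(from=B, to=A, msg='done')): A:[done] B:[] C:[]
After 4 (process(C)): A:[done] B:[] C:[]
After 5 (send(from=B, to=C, msg='data')): A:[done] B:[] C:[data]
After 6 (send(from=B, to=A, msg='stop')): A:[done,stop] B:[] C:[data]
After 7 (send(from=C, to=A, msg='ack')): A:[done,stop,ack] B:[] C:[data]
After 8 (process(B)): A:[done,stop,ack] B:[] C:[data]
After 9 (send(from=C, to=B, msg='bye')): A:[done,stop,ack] B:[bye] C:[data]

done,stop,ack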